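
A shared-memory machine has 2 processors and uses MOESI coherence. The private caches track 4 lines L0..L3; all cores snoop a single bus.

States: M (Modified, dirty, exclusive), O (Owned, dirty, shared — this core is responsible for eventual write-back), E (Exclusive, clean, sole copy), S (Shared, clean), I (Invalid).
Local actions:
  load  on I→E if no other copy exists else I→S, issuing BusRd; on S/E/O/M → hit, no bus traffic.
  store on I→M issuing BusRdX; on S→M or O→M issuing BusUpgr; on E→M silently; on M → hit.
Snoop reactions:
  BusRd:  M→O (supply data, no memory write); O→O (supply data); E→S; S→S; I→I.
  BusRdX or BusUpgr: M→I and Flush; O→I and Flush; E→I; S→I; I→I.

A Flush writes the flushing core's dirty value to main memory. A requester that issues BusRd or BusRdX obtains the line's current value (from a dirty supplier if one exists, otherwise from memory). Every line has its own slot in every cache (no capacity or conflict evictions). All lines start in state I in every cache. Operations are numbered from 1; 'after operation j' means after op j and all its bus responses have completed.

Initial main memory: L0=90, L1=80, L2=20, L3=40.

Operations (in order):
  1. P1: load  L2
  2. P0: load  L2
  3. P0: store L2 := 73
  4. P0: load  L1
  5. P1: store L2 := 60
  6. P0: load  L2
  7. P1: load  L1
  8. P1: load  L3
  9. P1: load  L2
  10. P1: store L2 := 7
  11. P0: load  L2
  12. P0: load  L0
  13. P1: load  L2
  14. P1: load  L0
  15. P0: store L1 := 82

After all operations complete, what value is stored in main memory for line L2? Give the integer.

step 1: P1: load  L2  ⟶  IE  (L2)  txn=BusRd  M[L2]=20
step 2: P0: load  L2  ⟶  SS  (L2)  txn=BusRd  M[L2]=20
step 3: P0: store L2 := 73  ⟶  MI  (L2)  txn=BusUpgr  M[L2]=20
step 4: P0: load  L1  ⟶  EI  (L1)  txn=BusRd  M[L1]=80
step 5: P1: store L2 := 60  ⟶  IM  (L2)  txn=BusRdX+Flush  M[L2]=73
step 6: P0: load  L2  ⟶  SO  (L2)  txn=BusRd  M[L2]=73
step 7: P1: load  L1  ⟶  SS  (L1)  txn=BusRd  M[L1]=80
step 8: P1: load  L3  ⟶  IE  (L3)  txn=BusRd  M[L3]=40
step 9: P1: load  L2  ⟶  SO  (L2)  txn=∅  M[L2]=73
step 10: P1: store L2 := 7  ⟶  IM  (L2)  txn=BusUpgr  M[L2]=73
step 11: P0: load  L2  ⟶  SO  (L2)  txn=BusRd  M[L2]=73
step 12: P0: load  L0  ⟶  EI  (L0)  txn=BusRd  M[L0]=90
step 13: P1: load  L2  ⟶  SO  (L2)  txn=∅  M[L2]=73
step 14: P1: load  L0  ⟶  SS  (L0)  txn=BusRd  M[L0]=90
step 15: P0: store L1 := 82  ⟶  MI  (L1)  txn=BusUpgr  M[L1]=80

memory[L2] = 73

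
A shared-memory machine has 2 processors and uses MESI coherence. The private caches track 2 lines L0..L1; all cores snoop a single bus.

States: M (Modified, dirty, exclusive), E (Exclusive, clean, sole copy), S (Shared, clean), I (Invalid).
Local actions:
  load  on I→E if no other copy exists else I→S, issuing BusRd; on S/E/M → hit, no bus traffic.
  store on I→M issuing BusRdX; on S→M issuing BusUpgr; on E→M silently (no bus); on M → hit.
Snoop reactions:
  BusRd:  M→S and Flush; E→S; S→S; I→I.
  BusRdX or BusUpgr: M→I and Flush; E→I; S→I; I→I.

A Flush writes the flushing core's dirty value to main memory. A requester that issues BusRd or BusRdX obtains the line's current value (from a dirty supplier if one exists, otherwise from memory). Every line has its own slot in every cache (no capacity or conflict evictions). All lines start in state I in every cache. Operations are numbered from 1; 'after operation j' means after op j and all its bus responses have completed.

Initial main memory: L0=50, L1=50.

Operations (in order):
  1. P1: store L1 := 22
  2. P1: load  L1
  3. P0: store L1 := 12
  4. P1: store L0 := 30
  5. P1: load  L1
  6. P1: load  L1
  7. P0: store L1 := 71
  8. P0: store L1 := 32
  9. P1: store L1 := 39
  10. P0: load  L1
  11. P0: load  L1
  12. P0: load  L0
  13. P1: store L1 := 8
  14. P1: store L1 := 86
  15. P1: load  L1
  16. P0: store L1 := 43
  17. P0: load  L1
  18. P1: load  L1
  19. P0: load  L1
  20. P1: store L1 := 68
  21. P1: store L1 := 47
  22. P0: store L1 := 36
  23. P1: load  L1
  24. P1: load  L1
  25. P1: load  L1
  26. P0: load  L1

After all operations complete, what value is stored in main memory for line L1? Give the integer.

[1] P1: store L1 := 22 | P0:I, P1:M(22) | bus: BusRdX
[2] P1: load  L1 | P0:I, P1:M(22) | bus: none
[3] P0: store L1 := 12 | P0:M(12), P1:I | bus: BusRdX,Flush
[4] P1: store L0 := 30 | P0:I, P1:M(30) | bus: BusRdX
[5] P1: load  L1 | P0:S(12), P1:S(12) | bus: BusRd,Flush
[6] P1: load  L1 | P0:S(12), P1:S(12) | bus: none
[7] P0: store L1 := 71 | P0:M(71), P1:I | bus: BusUpgr
[8] P0: store L1 := 32 | P0:M(32), P1:I | bus: none
[9] P1: store L1 := 39 | P0:I, P1:M(39) | bus: BusRdX,Flush
[10] P0: load  L1 | P0:S(39), P1:S(39) | bus: BusRd,Flush
[11] P0: load  L1 | P0:S(39), P1:S(39) | bus: none
[12] P0: load  L0 | P0:S(30), P1:S(30) | bus: BusRd,Flush
[13] P1: store L1 := 8 | P0:I, P1:M(8) | bus: BusUpgr
[14] P1: store L1 := 86 | P0:I, P1:M(86) | bus: none
[15] P1: load  L1 | P0:I, P1:M(86) | bus: none
[16] P0: store L1 := 43 | P0:M(43), P1:I | bus: BusRdX,Flush
[17] P0: load  L1 | P0:M(43), P1:I | bus: none
[18] P1: load  L1 | P0:S(43), P1:S(43) | bus: BusRd,Flush
[19] P0: load  L1 | P0:S(43), P1:S(43) | bus: none
[20] P1: store L1 := 68 | P0:I, P1:M(68) | bus: BusUpgr
[21] P1: store L1 := 47 | P0:I, P1:M(47) | bus: none
[22] P0: store L1 := 36 | P0:M(36), P1:I | bus: BusRdX,Flush
[23] P1: load  L1 | P0:S(36), P1:S(36) | bus: BusRd,Flush
[24] P1: load  L1 | P0:S(36), P1:S(36) | bus: none
[25] P1: load  L1 | P0:S(36), P1:S(36) | bus: none
[26] P0: load  L1 | P0:S(36), P1:S(36) | bus: none

memory[L1] = 36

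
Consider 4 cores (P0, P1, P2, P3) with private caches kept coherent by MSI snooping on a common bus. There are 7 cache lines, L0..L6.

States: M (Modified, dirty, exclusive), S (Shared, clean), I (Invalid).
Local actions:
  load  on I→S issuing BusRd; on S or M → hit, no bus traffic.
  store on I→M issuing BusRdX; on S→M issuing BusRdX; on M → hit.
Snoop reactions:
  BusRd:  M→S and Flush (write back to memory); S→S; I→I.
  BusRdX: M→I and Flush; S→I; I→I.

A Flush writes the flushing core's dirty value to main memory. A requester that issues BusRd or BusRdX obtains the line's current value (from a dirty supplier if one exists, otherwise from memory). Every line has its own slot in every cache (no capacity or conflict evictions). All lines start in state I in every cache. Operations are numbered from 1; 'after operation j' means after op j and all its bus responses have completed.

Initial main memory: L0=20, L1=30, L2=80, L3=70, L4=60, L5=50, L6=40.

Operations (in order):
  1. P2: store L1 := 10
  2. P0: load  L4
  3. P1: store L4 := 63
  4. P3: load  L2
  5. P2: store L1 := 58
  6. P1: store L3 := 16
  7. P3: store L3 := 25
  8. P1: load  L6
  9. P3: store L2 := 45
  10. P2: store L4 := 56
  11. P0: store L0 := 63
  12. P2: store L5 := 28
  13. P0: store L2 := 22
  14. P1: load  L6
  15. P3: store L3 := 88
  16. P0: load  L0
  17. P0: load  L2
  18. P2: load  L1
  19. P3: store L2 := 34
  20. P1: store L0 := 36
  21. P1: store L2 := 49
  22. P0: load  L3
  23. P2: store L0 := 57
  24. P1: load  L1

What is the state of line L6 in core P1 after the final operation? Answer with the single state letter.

state = S

1. P2: store L1 := 10  bus=[BusRdX]  L1: P0=I P1=I P2=M P3=I  mem[L1]=30
2. P0: load  L4  bus=[BusRd]  L4: P0=S P1=I P2=I P3=I  mem[L4]=60
3. P1: store L4 := 63  bus=[BusRdX]  L4: P0=I P1=M P2=I P3=I  mem[L4]=60
4. P3: load  L2  bus=[BusRd]  L2: P0=I P1=I P2=I P3=S  mem[L2]=80
5. P2: store L1 := 58  bus=[-]  L1: P0=I P1=I P2=M P3=I  mem[L1]=30
6. P1: store L3 := 16  bus=[BusRdX]  L3: P0=I P1=M P2=I P3=I  mem[L3]=70
7. P3: store L3 := 25  bus=[BusRdX,Flush]  L3: P0=I P1=I P2=I P3=M  mem[L3]=16
8. P1: load  L6  bus=[BusRd]  L6: P0=I P1=S P2=I P3=I  mem[L6]=40
9. P3: store L2 := 45  bus=[BusRdX]  L2: P0=I P1=I P2=I P3=M  mem[L2]=80
10. P2: store L4 := 56  bus=[BusRdX,Flush]  L4: P0=I P1=I P2=M P3=I  mem[L4]=63
11. P0: store L0 := 63  bus=[BusRdX]  L0: P0=M P1=I P2=I P3=I  mem[L0]=20
12. P2: store L5 := 28  bus=[BusRdX]  L5: P0=I P1=I P2=M P3=I  mem[L5]=50
13. P0: store L2 := 22  bus=[BusRdX,Flush]  L2: P0=M P1=I P2=I P3=I  mem[L2]=45
14. P1: load  L6  bus=[-]  L6: P0=I P1=S P2=I P3=I  mem[L6]=40
15. P3: store L3 := 88  bus=[-]  L3: P0=I P1=I P2=I P3=M  mem[L3]=16
16. P0: load  L0  bus=[-]  L0: P0=M P1=I P2=I P3=I  mem[L0]=20
17. P0: load  L2  bus=[-]  L2: P0=M P1=I P2=I P3=I  mem[L2]=45
18. P2: load  L1  bus=[-]  L1: P0=I P1=I P2=M P3=I  mem[L1]=30
19. P3: store L2 := 34  bus=[BusRdX,Flush]  L2: P0=I P1=I P2=I P3=M  mem[L2]=22
20. P1: store L0 := 36  bus=[BusRdX,Flush]  L0: P0=I P1=M P2=I P3=I  mem[L0]=63
21. P1: store L2 := 49  bus=[BusRdX,Flush]  L2: P0=I P1=M P2=I P3=I  mem[L2]=34
22. P0: load  L3  bus=[BusRd,Flush]  L3: P0=S P1=I P2=I P3=S  mem[L3]=88
23. P2: store L0 := 57  bus=[BusRdX,Flush]  L0: P0=I P1=I P2=M P3=I  mem[L0]=36
24. P1: load  L1  bus=[BusRd,Flush]  L1: P0=I P1=S P2=S P3=I  mem[L1]=58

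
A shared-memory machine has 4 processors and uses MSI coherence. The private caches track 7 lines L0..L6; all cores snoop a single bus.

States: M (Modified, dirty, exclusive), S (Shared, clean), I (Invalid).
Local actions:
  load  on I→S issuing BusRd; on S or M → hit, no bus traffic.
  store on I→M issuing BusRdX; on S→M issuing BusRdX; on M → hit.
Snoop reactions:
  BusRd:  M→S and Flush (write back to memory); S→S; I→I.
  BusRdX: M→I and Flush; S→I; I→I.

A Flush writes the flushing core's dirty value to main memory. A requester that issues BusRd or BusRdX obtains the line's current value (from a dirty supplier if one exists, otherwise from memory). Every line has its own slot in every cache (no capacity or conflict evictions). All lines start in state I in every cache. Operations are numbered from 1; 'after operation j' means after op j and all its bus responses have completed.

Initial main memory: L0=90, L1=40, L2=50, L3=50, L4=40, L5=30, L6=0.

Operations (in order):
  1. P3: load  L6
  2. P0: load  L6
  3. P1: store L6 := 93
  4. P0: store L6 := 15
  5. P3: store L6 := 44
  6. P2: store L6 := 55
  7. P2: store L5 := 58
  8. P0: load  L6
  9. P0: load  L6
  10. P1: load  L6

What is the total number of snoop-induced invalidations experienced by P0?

  op1 P3: load  L6 → I/I/I/S on L6; bus BusRd; mem=0
  op2 P0: load  L6 → S/I/I/S on L6; bus BusRd; mem=0
  op3 P1: store L6 := 93 → I/M/I/I on L6; bus BusRdX; mem=0
  op4 P0: store L6 := 15 → M/I/I/I on L6; bus BusRdX Flush; mem=93
  op5 P3: store L6 := 44 → I/I/I/M on L6; bus BusRdX Flush; mem=15
  op6 P2: store L6 := 55 → I/I/M/I on L6; bus BusRdX Flush; mem=44
  op7 P2: store L5 := 58 → I/I/M/I on L5; bus BusRdX; mem=30
  op8 P0: load  L6 → S/I/S/I on L6; bus BusRd Flush; mem=55
  op9 P0: load  L6 → S/I/S/I on L6; bus (none); mem=55
  op10 P1: load  L6 → S/S/S/I on L6; bus BusRd; mem=55

invalidations = 2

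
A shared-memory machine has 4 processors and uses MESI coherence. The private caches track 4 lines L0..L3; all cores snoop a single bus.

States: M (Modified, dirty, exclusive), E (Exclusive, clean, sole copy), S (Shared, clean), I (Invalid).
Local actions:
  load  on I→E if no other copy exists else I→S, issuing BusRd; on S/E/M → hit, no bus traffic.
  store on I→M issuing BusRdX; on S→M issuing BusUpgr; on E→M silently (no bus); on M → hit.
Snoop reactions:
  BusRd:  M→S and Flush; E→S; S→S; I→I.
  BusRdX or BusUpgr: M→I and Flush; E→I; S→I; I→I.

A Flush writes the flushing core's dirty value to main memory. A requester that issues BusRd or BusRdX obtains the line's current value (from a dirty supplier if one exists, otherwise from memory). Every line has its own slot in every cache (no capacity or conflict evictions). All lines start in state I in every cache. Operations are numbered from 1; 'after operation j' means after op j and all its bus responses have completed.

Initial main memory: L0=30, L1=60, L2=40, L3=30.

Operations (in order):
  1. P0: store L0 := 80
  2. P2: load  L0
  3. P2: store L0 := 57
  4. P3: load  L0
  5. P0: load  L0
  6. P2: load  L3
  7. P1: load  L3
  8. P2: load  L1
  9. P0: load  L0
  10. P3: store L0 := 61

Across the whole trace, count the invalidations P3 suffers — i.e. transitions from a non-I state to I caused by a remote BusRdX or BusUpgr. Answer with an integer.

step 1: P0: store L0 := 80  ⟶  MIII  (L0)  txn=BusRdX  M[L0]=30
step 2: P2: load  L0  ⟶  SISI  (L0)  txn=BusRd+Flush  M[L0]=80
step 3: P2: store L0 := 57  ⟶  IIMI  (L0)  txn=BusUpgr  M[L0]=80
step 4: P3: load  L0  ⟶  IISS  (L0)  txn=BusRd+Flush  M[L0]=57
step 5: P0: load  L0  ⟶  SISS  (L0)  txn=BusRd  M[L0]=57
step 6: P2: load  L3  ⟶  IIEI  (L3)  txn=BusRd  M[L3]=30
step 7: P1: load  L3  ⟶  ISSI  (L3)  txn=BusRd  M[L3]=30
step 8: P2: load  L1  ⟶  IIEI  (L1)  txn=BusRd  M[L1]=60
step 9: P0: load  L0  ⟶  SISS  (L0)  txn=∅  M[L0]=57
step 10: P3: store L0 := 61  ⟶  IIIM  (L0)  txn=BusUpgr  M[L0]=57

invalidations = 0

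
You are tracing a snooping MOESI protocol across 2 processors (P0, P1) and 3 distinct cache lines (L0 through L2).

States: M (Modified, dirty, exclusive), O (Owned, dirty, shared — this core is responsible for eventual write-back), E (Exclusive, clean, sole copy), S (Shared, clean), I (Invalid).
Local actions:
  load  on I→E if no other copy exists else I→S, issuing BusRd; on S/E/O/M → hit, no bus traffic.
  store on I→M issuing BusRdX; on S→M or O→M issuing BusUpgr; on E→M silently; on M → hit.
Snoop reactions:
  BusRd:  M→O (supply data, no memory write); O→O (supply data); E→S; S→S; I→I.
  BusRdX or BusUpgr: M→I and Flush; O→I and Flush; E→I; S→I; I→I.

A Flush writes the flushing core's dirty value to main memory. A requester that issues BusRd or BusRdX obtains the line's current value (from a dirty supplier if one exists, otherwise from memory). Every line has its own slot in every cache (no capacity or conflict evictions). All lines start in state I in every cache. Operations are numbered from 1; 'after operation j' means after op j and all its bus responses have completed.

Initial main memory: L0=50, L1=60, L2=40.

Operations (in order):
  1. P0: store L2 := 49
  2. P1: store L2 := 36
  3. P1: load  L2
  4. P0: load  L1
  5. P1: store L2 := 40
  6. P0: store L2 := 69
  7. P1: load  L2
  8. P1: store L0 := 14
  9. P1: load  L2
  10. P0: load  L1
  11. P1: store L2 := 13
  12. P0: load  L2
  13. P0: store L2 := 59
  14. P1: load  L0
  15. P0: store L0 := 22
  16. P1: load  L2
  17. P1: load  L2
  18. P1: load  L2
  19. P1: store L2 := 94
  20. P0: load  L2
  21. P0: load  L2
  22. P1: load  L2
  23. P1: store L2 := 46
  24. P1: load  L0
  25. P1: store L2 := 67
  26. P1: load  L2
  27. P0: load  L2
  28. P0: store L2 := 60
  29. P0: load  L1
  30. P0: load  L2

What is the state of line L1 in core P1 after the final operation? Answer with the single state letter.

step 1: P0: store L2 := 49  ⟶  MI  (L2)  txn=BusRdX  M[L2]=40
step 2: P1: store L2 := 36  ⟶  IM  (L2)  txn=BusRdX+Flush  M[L2]=49
step 3: P1: load  L2  ⟶  IM  (L2)  txn=∅  M[L2]=49
step 4: P0: load  L1  ⟶  EI  (L1)  txn=BusRd  M[L1]=60
step 5: P1: store L2 := 40  ⟶  IM  (L2)  txn=∅  M[L2]=49
step 6: P0: store L2 := 69  ⟶  MI  (L2)  txn=BusRdX+Flush  M[L2]=40
step 7: P1: load  L2  ⟶  OS  (L2)  txn=BusRd  M[L2]=40
step 8: P1: store L0 := 14  ⟶  IM  (L0)  txn=BusRdX  M[L0]=50
step 9: P1: load  L2  ⟶  OS  (L2)  txn=∅  M[L2]=40
step 10: P0: load  L1  ⟶  EI  (L1)  txn=∅  M[L1]=60
step 11: P1: store L2 := 13  ⟶  IM  (L2)  txn=BusUpgr+Flush  M[L2]=69
step 12: P0: load  L2  ⟶  SO  (L2)  txn=BusRd  M[L2]=69
step 13: P0: store L2 := 59  ⟶  MI  (L2)  txn=BusUpgr+Flush  M[L2]=13
step 14: P1: load  L0  ⟶  IM  (L0)  txn=∅  M[L0]=50
step 15: P0: store L0 := 22  ⟶  MI  (L0)  txn=BusRdX+Flush  M[L0]=14
step 16: P1: load  L2  ⟶  OS  (L2)  txn=BusRd  M[L2]=13
step 17: P1: load  L2  ⟶  OS  (L2)  txn=∅  M[L2]=13
step 18: P1: load  L2  ⟶  OS  (L2)  txn=∅  M[L2]=13
step 19: P1: store L2 := 94  ⟶  IM  (L2)  txn=BusUpgr+Flush  M[L2]=59
step 20: P0: load  L2  ⟶  SO  (L2)  txn=BusRd  M[L2]=59
step 21: P0: load  L2  ⟶  SO  (L2)  txn=∅  M[L2]=59
step 22: P1: load  L2  ⟶  SO  (L2)  txn=∅  M[L2]=59
step 23: P1: store L2 := 46  ⟶  IM  (L2)  txn=BusUpgr  M[L2]=59
step 24: P1: load  L0  ⟶  OS  (L0)  txn=BusRd  M[L0]=14
step 25: P1: store L2 := 67  ⟶  IM  (L2)  txn=∅  M[L2]=59
step 26: P1: load  L2  ⟶  IM  (L2)  txn=∅  M[L2]=59
step 27: P0: load  L2  ⟶  SO  (L2)  txn=BusRd  M[L2]=59
step 28: P0: store L2 := 60  ⟶  MI  (L2)  txn=BusUpgr+Flush  M[L2]=67
step 29: P0: load  L1  ⟶  EI  (L1)  txn=∅  M[L1]=60
step 30: P0: load  L2  ⟶  MI  (L2)  txn=∅  M[L2]=67

state = I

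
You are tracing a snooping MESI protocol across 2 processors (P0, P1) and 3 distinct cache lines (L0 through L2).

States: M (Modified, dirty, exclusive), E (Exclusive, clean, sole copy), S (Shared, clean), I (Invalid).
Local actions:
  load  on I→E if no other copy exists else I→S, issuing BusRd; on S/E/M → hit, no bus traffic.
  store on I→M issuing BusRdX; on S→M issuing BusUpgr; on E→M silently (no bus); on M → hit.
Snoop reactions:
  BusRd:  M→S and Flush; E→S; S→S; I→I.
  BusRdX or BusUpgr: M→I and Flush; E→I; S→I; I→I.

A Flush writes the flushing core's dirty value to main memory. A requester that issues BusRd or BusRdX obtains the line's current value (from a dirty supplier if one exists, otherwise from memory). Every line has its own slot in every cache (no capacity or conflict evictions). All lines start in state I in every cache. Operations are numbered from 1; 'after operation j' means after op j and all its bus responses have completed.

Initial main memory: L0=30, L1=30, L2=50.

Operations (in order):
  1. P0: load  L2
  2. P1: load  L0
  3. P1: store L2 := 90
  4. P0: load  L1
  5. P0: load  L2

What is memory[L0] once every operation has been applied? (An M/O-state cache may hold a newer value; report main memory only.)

  op1 P0: load  L2 → E/I on L2; bus BusRd; mem=50
  op2 P1: load  L0 → I/E on L0; bus BusRd; mem=30
  op3 P1: store L2 := 90 → I/M on L2; bus BusRdX; mem=50
  op4 P0: load  L1 → E/I on L1; bus BusRd; mem=30
  op5 P0: load  L2 → S/S on L2; bus BusRd Flush; mem=90

memory[L0] = 30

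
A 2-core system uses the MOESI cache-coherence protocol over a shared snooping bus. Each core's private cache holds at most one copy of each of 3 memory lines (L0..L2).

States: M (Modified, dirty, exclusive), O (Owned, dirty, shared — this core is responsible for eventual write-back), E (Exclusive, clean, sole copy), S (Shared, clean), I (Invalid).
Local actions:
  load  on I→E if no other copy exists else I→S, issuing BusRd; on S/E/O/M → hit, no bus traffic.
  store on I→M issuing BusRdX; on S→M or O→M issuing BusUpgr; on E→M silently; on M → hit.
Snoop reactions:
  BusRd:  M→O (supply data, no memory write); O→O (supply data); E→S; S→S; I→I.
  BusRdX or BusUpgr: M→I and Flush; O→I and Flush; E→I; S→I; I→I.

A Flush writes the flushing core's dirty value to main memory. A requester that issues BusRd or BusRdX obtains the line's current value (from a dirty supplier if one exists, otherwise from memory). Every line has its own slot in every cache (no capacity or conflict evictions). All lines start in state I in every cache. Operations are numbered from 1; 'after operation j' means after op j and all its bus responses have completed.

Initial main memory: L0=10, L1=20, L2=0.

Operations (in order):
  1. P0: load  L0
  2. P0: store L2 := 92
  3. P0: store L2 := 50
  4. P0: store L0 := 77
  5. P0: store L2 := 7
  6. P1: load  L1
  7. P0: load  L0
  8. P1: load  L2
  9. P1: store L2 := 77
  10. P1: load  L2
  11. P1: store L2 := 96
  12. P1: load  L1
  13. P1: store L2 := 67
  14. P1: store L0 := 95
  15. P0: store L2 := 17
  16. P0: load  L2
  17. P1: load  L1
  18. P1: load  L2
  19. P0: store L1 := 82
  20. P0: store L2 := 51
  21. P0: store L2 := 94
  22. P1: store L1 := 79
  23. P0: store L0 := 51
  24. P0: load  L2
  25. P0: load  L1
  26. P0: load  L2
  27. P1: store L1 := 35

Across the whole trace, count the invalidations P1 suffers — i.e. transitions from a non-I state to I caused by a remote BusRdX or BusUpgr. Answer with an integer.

invalidations = 4

1. P0: load  L0  bus=[BusRd]  L0: P0=E P1=I  mem[L0]=10
2. P0: store L2 := 92  bus=[BusRdX]  L2: P0=M P1=I  mem[L2]=0
3. P0: store L2 := 50  bus=[-]  L2: P0=M P1=I  mem[L2]=0
4. P0: store L0 := 77  bus=[-]  L0: P0=M P1=I  mem[L0]=10
5. P0: store L2 := 7  bus=[-]  L2: P0=M P1=I  mem[L2]=0
6. P1: load  L1  bus=[BusRd]  L1: P0=I P1=E  mem[L1]=20
7. P0: load  L0  bus=[-]  L0: P0=M P1=I  mem[L0]=10
8. P1: load  L2  bus=[BusRd]  L2: P0=O P1=S  mem[L2]=0
9. P1: store L2 := 77  bus=[BusUpgr,Flush]  L2: P0=I P1=M  mem[L2]=7
10. P1: load  L2  bus=[-]  L2: P0=I P1=M  mem[L2]=7
11. P1: store L2 := 96  bus=[-]  L2: P0=I P1=M  mem[L2]=7
12. P1: load  L1  bus=[-]  L1: P0=I P1=E  mem[L1]=20
13. P1: store L2 := 67  bus=[-]  L2: P0=I P1=M  mem[L2]=7
14. P1: store L0 := 95  bus=[BusRdX,Flush]  L0: P0=I P1=M  mem[L0]=77
15. P0: store L2 := 17  bus=[BusRdX,Flush]  L2: P0=M P1=I  mem[L2]=67
16. P0: load  L2  bus=[-]  L2: P0=M P1=I  mem[L2]=67
17. P1: load  L1  bus=[-]  L1: P0=I P1=E  mem[L1]=20
18. P1: load  L2  bus=[BusRd]  L2: P0=O P1=S  mem[L2]=67
19. P0: store L1 := 82  bus=[BusRdX]  L1: P0=M P1=I  mem[L1]=20
20. P0: store L2 := 51  bus=[BusUpgr]  L2: P0=M P1=I  mem[L2]=67
21. P0: store L2 := 94  bus=[-]  L2: P0=M P1=I  mem[L2]=67
22. P1: store L1 := 79  bus=[BusRdX,Flush]  L1: P0=I P1=M  mem[L1]=82
23. P0: store L0 := 51  bus=[BusRdX,Flush]  L0: P0=M P1=I  mem[L0]=95
24. P0: load  L2  bus=[-]  L2: P0=M P1=I  mem[L2]=67
25. P0: load  L1  bus=[BusRd]  L1: P0=S P1=O  mem[L1]=82
26. P0: load  L2  bus=[-]  L2: P0=M P1=I  mem[L2]=67
27. P1: store L1 := 35  bus=[BusUpgr]  L1: P0=I P1=M  mem[L1]=82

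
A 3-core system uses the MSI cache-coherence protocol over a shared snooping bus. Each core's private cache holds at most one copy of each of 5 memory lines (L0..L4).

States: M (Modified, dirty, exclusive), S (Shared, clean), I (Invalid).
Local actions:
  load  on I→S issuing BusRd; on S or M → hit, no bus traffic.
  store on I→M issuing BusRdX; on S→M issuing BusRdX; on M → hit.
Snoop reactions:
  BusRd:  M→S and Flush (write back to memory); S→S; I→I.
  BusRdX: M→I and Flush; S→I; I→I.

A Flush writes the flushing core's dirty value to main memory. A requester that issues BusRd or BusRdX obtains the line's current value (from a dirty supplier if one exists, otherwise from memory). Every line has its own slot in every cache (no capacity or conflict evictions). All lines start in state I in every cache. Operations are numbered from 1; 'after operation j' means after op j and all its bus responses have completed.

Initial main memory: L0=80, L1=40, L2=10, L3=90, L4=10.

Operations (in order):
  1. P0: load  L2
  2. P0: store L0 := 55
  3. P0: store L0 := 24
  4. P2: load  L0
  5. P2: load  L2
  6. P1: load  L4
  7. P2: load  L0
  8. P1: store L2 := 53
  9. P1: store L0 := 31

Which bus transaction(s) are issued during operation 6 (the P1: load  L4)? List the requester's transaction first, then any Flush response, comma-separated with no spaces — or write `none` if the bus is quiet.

bus = BusRd

1. P0: load  L2  bus=[BusRd]  L2: P0=S P1=I P2=I  mem[L2]=10
2. P0: store L0 := 55  bus=[BusRdX]  L0: P0=M P1=I P2=I  mem[L0]=80
3. P0: store L0 := 24  bus=[-]  L0: P0=M P1=I P2=I  mem[L0]=80
4. P2: load  L0  bus=[BusRd,Flush]  L0: P0=S P1=I P2=S  mem[L0]=24
5. P2: load  L2  bus=[BusRd]  L2: P0=S P1=I P2=S  mem[L2]=10
6. P1: load  L4  bus=[BusRd]  L4: P0=I P1=S P2=I  mem[L4]=10
7. P2: load  L0  bus=[-]  L0: P0=S P1=I P2=S  mem[L0]=24
8. P1: store L2 := 53  bus=[BusRdX]  L2: P0=I P1=M P2=I  mem[L2]=10
9. P1: store L0 := 31  bus=[BusRdX]  L0: P0=I P1=M P2=I  mem[L0]=24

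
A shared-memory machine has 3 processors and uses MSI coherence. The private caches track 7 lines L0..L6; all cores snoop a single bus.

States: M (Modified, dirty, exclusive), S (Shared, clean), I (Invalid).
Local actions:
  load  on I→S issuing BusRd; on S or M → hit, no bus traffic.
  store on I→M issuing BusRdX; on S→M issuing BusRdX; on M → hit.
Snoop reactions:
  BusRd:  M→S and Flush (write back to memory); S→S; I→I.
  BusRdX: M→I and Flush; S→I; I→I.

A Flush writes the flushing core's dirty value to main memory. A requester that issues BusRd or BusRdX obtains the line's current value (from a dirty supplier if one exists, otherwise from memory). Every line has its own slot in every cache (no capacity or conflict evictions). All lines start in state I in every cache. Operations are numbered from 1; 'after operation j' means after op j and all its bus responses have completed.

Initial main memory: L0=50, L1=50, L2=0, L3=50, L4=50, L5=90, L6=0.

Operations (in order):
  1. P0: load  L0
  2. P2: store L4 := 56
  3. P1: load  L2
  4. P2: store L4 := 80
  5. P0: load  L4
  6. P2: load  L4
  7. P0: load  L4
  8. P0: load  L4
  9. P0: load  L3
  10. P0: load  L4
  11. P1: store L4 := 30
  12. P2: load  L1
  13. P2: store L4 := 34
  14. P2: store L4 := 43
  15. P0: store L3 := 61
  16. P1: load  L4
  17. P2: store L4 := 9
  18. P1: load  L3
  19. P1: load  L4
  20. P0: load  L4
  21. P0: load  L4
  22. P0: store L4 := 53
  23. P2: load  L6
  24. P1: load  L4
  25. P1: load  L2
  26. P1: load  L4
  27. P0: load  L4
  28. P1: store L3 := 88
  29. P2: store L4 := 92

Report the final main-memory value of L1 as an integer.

1. P0: load  L0  bus=[BusRd]  L0: P0=S P1=I P2=I  mem[L0]=50
2. P2: store L4 := 56  bus=[BusRdX]  L4: P0=I P1=I P2=M  mem[L4]=50
3. P1: load  L2  bus=[BusRd]  L2: P0=I P1=S P2=I  mem[L2]=0
4. P2: store L4 := 80  bus=[-]  L4: P0=I P1=I P2=M  mem[L4]=50
5. P0: load  L4  bus=[BusRd,Flush]  L4: P0=S P1=I P2=S  mem[L4]=80
6. P2: load  L4  bus=[-]  L4: P0=S P1=I P2=S  mem[L4]=80
7. P0: load  L4  bus=[-]  L4: P0=S P1=I P2=S  mem[L4]=80
8. P0: load  L4  bus=[-]  L4: P0=S P1=I P2=S  mem[L4]=80
9. P0: load  L3  bus=[BusRd]  L3: P0=S P1=I P2=I  mem[L3]=50
10. P0: load  L4  bus=[-]  L4: P0=S P1=I P2=S  mem[L4]=80
11. P1: store L4 := 30  bus=[BusRdX]  L4: P0=I P1=M P2=I  mem[L4]=80
12. P2: load  L1  bus=[BusRd]  L1: P0=I P1=I P2=S  mem[L1]=50
13. P2: store L4 := 34  bus=[BusRdX,Flush]  L4: P0=I P1=I P2=M  mem[L4]=30
14. P2: store L4 := 43  bus=[-]  L4: P0=I P1=I P2=M  mem[L4]=30
15. P0: store L3 := 61  bus=[BusRdX]  L3: P0=M P1=I P2=I  mem[L3]=50
16. P1: load  L4  bus=[BusRd,Flush]  L4: P0=I P1=S P2=S  mem[L4]=43
17. P2: store L4 := 9  bus=[BusRdX]  L4: P0=I P1=I P2=M  mem[L4]=43
18. P1: load  L3  bus=[BusRd,Flush]  L3: P0=S P1=S P2=I  mem[L3]=61
19. P1: load  L4  bus=[BusRd,Flush]  L4: P0=I P1=S P2=S  mem[L4]=9
20. P0: load  L4  bus=[BusRd]  L4: P0=S P1=S P2=S  mem[L4]=9
21. P0: load  L4  bus=[-]  L4: P0=S P1=S P2=S  mem[L4]=9
22. P0: store L4 := 53  bus=[BusRdX]  L4: P0=M P1=I P2=I  mem[L4]=9
23. P2: load  L6  bus=[BusRd]  L6: P0=I P1=I P2=S  mem[L6]=0
24. P1: load  L4  bus=[BusRd,Flush]  L4: P0=S P1=S P2=I  mem[L4]=53
25. P1: load  L2  bus=[-]  L2: P0=I P1=S P2=I  mem[L2]=0
26. P1: load  L4  bus=[-]  L4: P0=S P1=S P2=I  mem[L4]=53
27. P0: load  L4  bus=[-]  L4: P0=S P1=S P2=I  mem[L4]=53
28. P1: store L3 := 88  bus=[BusRdX]  L3: P0=I P1=M P2=I  mem[L3]=61
29. P2: store L4 := 92  bus=[BusRdX]  L4: P0=I P1=I P2=M  mem[L4]=53

memory[L1] = 50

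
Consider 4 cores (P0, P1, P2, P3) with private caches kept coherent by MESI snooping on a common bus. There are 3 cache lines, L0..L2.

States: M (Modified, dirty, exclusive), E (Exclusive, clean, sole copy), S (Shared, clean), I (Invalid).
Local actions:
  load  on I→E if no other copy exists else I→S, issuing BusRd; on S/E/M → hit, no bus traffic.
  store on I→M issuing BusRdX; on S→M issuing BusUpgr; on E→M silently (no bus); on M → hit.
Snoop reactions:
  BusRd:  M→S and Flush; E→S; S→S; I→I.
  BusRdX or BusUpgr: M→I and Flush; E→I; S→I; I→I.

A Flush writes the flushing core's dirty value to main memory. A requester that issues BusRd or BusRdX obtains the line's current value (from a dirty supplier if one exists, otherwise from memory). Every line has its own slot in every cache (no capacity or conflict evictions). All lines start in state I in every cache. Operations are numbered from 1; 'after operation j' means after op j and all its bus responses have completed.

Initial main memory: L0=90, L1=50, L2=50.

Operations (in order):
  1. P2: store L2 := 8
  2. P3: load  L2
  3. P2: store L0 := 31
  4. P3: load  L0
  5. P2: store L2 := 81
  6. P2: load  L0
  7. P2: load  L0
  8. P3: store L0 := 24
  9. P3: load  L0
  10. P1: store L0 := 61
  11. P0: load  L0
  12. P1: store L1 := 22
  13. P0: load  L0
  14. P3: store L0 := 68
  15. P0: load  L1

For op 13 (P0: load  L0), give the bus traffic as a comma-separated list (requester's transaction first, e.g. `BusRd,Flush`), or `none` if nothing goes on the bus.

[1] P2: store L2 := 8 | P0:I, P1:I, P2:M(8), P3:I | bus: BusRdX
[2] P3: load  L2 | P0:I, P1:I, P2:S(8), P3:S(8) | bus: BusRd,Flush
[3] P2: store L0 := 31 | P0:I, P1:I, P2:M(31), P3:I | bus: BusRdX
[4] P3: load  L0 | P0:I, P1:I, P2:S(31), P3:S(31) | bus: BusRd,Flush
[5] P2: store L2 := 81 | P0:I, P1:I, P2:M(81), P3:I | bus: BusUpgr
[6] P2: load  L0 | P0:I, P1:I, P2:S(31), P3:S(31) | bus: none
[7] P2: load  L0 | P0:I, P1:I, P2:S(31), P3:S(31) | bus: none
[8] P3: store L0 := 24 | P0:I, P1:I, P2:I, P3:M(24) | bus: BusUpgr
[9] P3: load  L0 | P0:I, P1:I, P2:I, P3:M(24) | bus: none
[10] P1: store L0 := 61 | P0:I, P1:M(61), P2:I, P3:I | bus: BusRdX,Flush
[11] P0: load  L0 | P0:S(61), P1:S(61), P2:I, P3:I | bus: BusRd,Flush
[12] P1: store L1 := 22 | P0:I, P1:M(22), P2:I, P3:I | bus: BusRdX
[13] P0: load  L0 | P0:S(61), P1:S(61), P2:I, P3:I | bus: none
[14] P3: store L0 := 68 | P0:I, P1:I, P2:I, P3:M(68) | bus: BusRdX
[15] P0: load  L1 | P0:S(22), P1:S(22), P2:I, P3:I | bus: BusRd,Flush

bus = none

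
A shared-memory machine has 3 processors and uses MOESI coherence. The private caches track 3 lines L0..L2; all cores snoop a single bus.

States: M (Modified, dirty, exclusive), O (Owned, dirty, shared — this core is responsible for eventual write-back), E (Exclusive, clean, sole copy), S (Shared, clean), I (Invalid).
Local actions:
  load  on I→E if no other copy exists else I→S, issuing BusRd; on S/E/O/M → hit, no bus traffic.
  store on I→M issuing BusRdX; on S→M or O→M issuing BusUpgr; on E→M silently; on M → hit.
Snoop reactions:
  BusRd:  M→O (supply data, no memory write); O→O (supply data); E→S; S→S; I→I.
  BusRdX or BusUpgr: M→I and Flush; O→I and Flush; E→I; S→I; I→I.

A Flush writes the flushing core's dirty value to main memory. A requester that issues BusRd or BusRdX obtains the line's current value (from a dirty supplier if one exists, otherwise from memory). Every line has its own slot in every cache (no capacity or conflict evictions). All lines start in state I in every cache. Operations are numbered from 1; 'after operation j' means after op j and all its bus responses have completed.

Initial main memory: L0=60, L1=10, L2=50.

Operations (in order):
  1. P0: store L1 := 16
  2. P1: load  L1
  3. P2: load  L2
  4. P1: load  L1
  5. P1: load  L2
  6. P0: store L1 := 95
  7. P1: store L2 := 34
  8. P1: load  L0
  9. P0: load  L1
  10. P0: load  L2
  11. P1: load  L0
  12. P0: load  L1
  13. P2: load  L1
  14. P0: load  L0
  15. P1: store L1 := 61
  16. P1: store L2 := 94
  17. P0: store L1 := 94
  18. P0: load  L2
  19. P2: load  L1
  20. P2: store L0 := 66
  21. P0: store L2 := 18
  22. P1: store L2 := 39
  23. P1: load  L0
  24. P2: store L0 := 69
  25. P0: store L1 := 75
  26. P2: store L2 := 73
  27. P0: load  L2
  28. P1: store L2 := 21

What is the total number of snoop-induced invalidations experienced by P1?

1. P0: store L1 := 16  bus=[BusRdX]  L1: P0=M P1=I P2=I  mem[L1]=10
2. P1: load  L1  bus=[BusRd]  L1: P0=O P1=S P2=I  mem[L1]=10
3. P2: load  L2  bus=[BusRd]  L2: P0=I P1=I P2=E  mem[L2]=50
4. P1: load  L1  bus=[-]  L1: P0=O P1=S P2=I  mem[L1]=10
5. P1: load  L2  bus=[BusRd]  L2: P0=I P1=S P2=S  mem[L2]=50
6. P0: store L1 := 95  bus=[BusUpgr]  L1: P0=M P1=I P2=I  mem[L1]=10
7. P1: store L2 := 34  bus=[BusUpgr]  L2: P0=I P1=M P2=I  mem[L2]=50
8. P1: load  L0  bus=[BusRd]  L0: P0=I P1=E P2=I  mem[L0]=60
9. P0: load  L1  bus=[-]  L1: P0=M P1=I P2=I  mem[L1]=10
10. P0: load  L2  bus=[BusRd]  L2: P0=S P1=O P2=I  mem[L2]=50
11. P1: load  L0  bus=[-]  L0: P0=I P1=E P2=I  mem[L0]=60
12. P0: load  L1  bus=[-]  L1: P0=M P1=I P2=I  mem[L1]=10
13. P2: load  L1  bus=[BusRd]  L1: P0=O P1=I P2=S  mem[L1]=10
14. P0: load  L0  bus=[BusRd]  L0: P0=S P1=S P2=I  mem[L0]=60
15. P1: store L1 := 61  bus=[BusRdX,Flush]  L1: P0=I P1=M P2=I  mem[L1]=95
16. P1: store L2 := 94  bus=[BusUpgr]  L2: P0=I P1=M P2=I  mem[L2]=50
17. P0: store L1 := 94  bus=[BusRdX,Flush]  L1: P0=M P1=I P2=I  mem[L1]=61
18. P0: load  L2  bus=[BusRd]  L2: P0=S P1=O P2=I  mem[L2]=50
19. P2: load  L1  bus=[BusRd]  L1: P0=O P1=I P2=S  mem[L1]=61
20. P2: store L0 := 66  bus=[BusRdX]  L0: P0=I P1=I P2=M  mem[L0]=60
21. P0: store L2 := 18  bus=[BusUpgr,Flush]  L2: P0=M P1=I P2=I  mem[L2]=94
22. P1: store L2 := 39  bus=[BusRdX,Flush]  L2: P0=I P1=M P2=I  mem[L2]=18
23. P1: load  L0  bus=[BusRd]  L0: P0=I P1=S P2=O  mem[L0]=60
24. P2: store L0 := 69  bus=[BusUpgr]  L0: P0=I P1=I P2=M  mem[L0]=60
25. P0: store L1 := 75  bus=[BusUpgr]  L1: P0=M P1=I P2=I  mem[L1]=61
26. P2: store L2 := 73  bus=[BusRdX,Flush]  L2: P0=I P1=I P2=M  mem[L2]=39
27. P0: load  L2  bus=[BusRd]  L2: P0=S P1=I P2=O  mem[L2]=39
28. P1: store L2 := 21  bus=[BusRdX,Flush]  L2: P0=I P1=M P2=I  mem[L2]=73

invalidations = 6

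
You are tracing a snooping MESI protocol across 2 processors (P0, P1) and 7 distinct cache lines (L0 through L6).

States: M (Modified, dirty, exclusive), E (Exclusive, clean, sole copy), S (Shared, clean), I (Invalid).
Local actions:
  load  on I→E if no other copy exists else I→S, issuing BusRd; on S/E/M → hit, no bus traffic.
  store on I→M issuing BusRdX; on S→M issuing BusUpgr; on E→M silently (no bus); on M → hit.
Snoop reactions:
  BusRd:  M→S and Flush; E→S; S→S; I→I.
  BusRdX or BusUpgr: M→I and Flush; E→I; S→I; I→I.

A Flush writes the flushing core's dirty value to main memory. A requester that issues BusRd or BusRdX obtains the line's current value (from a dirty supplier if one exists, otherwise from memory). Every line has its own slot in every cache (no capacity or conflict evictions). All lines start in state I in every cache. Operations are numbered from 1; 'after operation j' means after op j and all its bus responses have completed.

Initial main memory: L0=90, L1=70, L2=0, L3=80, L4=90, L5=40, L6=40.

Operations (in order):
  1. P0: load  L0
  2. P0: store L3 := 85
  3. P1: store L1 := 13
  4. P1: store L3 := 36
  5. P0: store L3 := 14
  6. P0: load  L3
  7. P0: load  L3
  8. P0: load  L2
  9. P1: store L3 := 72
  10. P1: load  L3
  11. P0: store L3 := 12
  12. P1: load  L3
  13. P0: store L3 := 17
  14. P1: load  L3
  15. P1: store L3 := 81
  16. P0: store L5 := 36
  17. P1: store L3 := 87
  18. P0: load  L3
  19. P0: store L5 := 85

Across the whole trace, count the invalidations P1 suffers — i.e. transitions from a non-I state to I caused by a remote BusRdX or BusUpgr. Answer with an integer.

step 1: P0: load  L0  ⟶  EI  (L0)  txn=BusRd  M[L0]=90
step 2: P0: store L3 := 85  ⟶  MI  (L3)  txn=BusRdX  M[L3]=80
step 3: P1: store L1 := 13  ⟶  IM  (L1)  txn=BusRdX  M[L1]=70
step 4: P1: store L3 := 36  ⟶  IM  (L3)  txn=BusRdX+Flush  M[L3]=85
step 5: P0: store L3 := 14  ⟶  MI  (L3)  txn=BusRdX+Flush  M[L3]=36
step 6: P0: load  L3  ⟶  MI  (L3)  txn=∅  M[L3]=36
step 7: P0: load  L3  ⟶  MI  (L3)  txn=∅  M[L3]=36
step 8: P0: load  L2  ⟶  EI  (L2)  txn=BusRd  M[L2]=0
step 9: P1: store L3 := 72  ⟶  IM  (L3)  txn=BusRdX+Flush  M[L3]=14
step 10: P1: load  L3  ⟶  IM  (L3)  txn=∅  M[L3]=14
step 11: P0: store L3 := 12  ⟶  MI  (L3)  txn=BusRdX+Flush  M[L3]=72
step 12: P1: load  L3  ⟶  SS  (L3)  txn=BusRd+Flush  M[L3]=12
step 13: P0: store L3 := 17  ⟶  MI  (L3)  txn=BusUpgr  M[L3]=12
step 14: P1: load  L3  ⟶  SS  (L3)  txn=BusRd+Flush  M[L3]=17
step 15: P1: store L3 := 81  ⟶  IM  (L3)  txn=BusUpgr  M[L3]=17
step 16: P0: store L5 := 36  ⟶  MI  (L5)  txn=BusRdX  M[L5]=40
step 17: P1: store L3 := 87  ⟶  IM  (L3)  txn=∅  M[L3]=17
step 18: P0: load  L3  ⟶  SS  (L3)  txn=BusRd+Flush  M[L3]=87
step 19: P0: store L5 := 85  ⟶  MI  (L5)  txn=∅  M[L5]=40

invalidations = 3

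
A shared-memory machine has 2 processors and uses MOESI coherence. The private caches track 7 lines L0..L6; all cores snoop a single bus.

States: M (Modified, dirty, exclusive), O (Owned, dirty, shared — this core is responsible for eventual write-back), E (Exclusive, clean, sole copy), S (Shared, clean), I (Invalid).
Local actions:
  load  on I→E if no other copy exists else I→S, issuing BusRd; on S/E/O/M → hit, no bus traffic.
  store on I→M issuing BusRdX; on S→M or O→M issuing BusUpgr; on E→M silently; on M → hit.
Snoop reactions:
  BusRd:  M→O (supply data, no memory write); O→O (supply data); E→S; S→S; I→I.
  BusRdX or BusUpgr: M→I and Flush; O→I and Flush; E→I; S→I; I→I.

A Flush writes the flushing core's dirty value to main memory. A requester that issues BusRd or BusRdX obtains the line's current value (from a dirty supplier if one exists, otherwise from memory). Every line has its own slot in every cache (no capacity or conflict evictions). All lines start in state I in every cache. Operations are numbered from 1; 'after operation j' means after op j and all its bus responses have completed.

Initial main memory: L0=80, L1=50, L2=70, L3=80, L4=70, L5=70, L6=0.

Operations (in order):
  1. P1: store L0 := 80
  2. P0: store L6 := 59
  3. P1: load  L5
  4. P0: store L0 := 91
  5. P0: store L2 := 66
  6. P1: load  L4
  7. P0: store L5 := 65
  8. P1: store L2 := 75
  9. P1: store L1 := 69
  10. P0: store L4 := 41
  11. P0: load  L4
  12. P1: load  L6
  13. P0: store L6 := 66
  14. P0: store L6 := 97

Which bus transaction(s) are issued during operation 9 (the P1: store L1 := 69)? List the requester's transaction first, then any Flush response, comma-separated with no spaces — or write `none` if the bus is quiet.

1. P1: store L0 := 80  bus=[BusRdX]  L0: P0=I P1=M  mem[L0]=80
2. P0: store L6 := 59  bus=[BusRdX]  L6: P0=M P1=I  mem[L6]=0
3. P1: load  L5  bus=[BusRd]  L5: P0=I P1=E  mem[L5]=70
4. P0: store L0 := 91  bus=[BusRdX,Flush]  L0: P0=M P1=I  mem[L0]=80
5. P0: store L2 := 66  bus=[BusRdX]  L2: P0=M P1=I  mem[L2]=70
6. P1: load  L4  bus=[BusRd]  L4: P0=I P1=E  mem[L4]=70
7. P0: store L5 := 65  bus=[BusRdX]  L5: P0=M P1=I  mem[L5]=70
8. P1: store L2 := 75  bus=[BusRdX,Flush]  L2: P0=I P1=M  mem[L2]=66
9. P1: store L1 := 69  bus=[BusRdX]  L1: P0=I P1=M  mem[L1]=50
10. P0: store L4 := 41  bus=[BusRdX]  L4: P0=M P1=I  mem[L4]=70
11. P0: load  L4  bus=[-]  L4: P0=M P1=I  mem[L4]=70
12. P1: load  L6  bus=[BusRd]  L6: P0=O P1=S  mem[L6]=0
13. P0: store L6 := 66  bus=[BusUpgr]  L6: P0=M P1=I  mem[L6]=0
14. P0: store L6 := 97  bus=[-]  L6: P0=M P1=I  mem[L6]=0

bus = BusRdX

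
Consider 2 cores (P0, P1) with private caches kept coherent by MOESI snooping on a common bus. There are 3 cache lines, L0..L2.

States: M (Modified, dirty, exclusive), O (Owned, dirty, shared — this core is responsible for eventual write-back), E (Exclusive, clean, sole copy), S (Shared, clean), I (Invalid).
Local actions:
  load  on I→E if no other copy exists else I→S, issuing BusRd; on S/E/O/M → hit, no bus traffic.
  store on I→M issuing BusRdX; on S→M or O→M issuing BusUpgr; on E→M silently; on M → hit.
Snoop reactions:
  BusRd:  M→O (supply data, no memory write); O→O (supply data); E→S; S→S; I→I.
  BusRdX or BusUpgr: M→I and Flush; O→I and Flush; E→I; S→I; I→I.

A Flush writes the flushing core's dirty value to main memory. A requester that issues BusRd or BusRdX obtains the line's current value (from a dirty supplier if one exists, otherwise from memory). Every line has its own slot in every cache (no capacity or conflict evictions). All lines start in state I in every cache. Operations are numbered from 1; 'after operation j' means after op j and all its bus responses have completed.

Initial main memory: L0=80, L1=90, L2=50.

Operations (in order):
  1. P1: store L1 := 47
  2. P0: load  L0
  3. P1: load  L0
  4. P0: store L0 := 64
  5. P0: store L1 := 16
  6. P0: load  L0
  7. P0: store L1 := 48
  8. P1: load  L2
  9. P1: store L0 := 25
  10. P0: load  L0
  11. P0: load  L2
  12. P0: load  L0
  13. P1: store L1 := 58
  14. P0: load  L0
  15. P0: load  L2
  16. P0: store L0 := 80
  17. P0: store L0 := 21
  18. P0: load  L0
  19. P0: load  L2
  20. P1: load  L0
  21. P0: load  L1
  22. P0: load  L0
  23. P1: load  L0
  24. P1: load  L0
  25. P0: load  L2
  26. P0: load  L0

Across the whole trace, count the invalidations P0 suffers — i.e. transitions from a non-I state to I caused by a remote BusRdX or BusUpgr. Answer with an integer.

invalidations = 2

[1] P1: store L1 := 47 | P0:I, P1:M(47) | bus: BusRdX
[2] P0: load  L0 | P0:E(80), P1:I | bus: BusRd
[3] P1: load  L0 | P0:S(80), P1:S(80) | bus: BusRd
[4] P0: store L0 := 64 | P0:M(64), P1:I | bus: BusUpgr
[5] P0: store L1 := 16 | P0:M(16), P1:I | bus: BusRdX,Flush
[6] P0: load  L0 | P0:M(64), P1:I | bus: none
[7] P0: store L1 := 48 | P0:M(48), P1:I | bus: none
[8] P1: load  L2 | P0:I, P1:E(50) | bus: BusRd
[9] P1: store L0 := 25 | P0:I, P1:M(25) | bus: BusRdX,Flush
[10] P0: load  L0 | P0:S(25), P1:O(25) | bus: BusRd
[11] P0: load  L2 | P0:S(50), P1:S(50) | bus: BusRd
[12] P0: load  L0 | P0:S(25), P1:O(25) | bus: none
[13] P1: store L1 := 58 | P0:I, P1:M(58) | bus: BusRdX,Flush
[14] P0: load  L0 | P0:S(25), P1:O(25) | bus: none
[15] P0: load  L2 | P0:S(50), P1:S(50) | bus: none
[16] P0: store L0 := 80 | P0:M(80), P1:I | bus: BusUpgr,Flush
[17] P0: store L0 := 21 | P0:M(21), P1:I | bus: none
[18] P0: load  L0 | P0:M(21), P1:I | bus: none
[19] P0: load  L2 | P0:S(50), P1:S(50) | bus: none
[20] P1: load  L0 | P0:O(21), P1:S(21) | bus: BusRd
[21] P0: load  L1 | P0:S(58), P1:O(58) | bus: BusRd
[22] P0: load  L0 | P0:O(21), P1:S(21) | bus: none
[23] P1: load  L0 | P0:O(21), P1:S(21) | bus: none
[24] P1: load  L0 | P0:O(21), P1:S(21) | bus: none
[25] P0: load  L2 | P0:S(50), P1:S(50) | bus: none
[26] P0: load  L0 | P0:O(21), P1:S(21) | bus: none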